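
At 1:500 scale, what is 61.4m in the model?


Model size = real / scale
= 61.4 / 500
= 0.1228 m

0.1228 m


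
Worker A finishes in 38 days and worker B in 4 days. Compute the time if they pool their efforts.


Rate of A = 1/38 per day
Rate of B = 1/4 per day
Combined rate = 1/38 + 1/4 = 42/152 ≈ 0.2763 per day
Days = 1 / combined rate = 152/42
≈ 3.62 days

3.62 days


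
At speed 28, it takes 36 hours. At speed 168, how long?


Inverse proportion: x × y = constant
k = 28 × 36 = 1008
y₂ = k / 168 = 1008 / 168
= 6.00

6.00


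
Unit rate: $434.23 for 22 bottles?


Unit rate = total / quantity
= 434.23 / 22
= $19.74 per unit

$19.74 per unit


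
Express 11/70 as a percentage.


Percentage = (part / whole) × 100
= (11 / 70) × 100
≈ 15.71%

15.71%


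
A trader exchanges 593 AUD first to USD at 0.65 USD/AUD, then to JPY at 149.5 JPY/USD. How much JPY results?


Step 1: 593 AUD × 0.65 = 385.45 USD
Step 2: 385.45 USD × 149.5 = 57624.78 JPY
Implied rate AUD→JPY = 0.65 × 149.5 = 97.1750
= 57624.78 JPY

57624.78 JPY


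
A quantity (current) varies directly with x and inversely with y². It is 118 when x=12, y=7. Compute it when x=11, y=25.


z = k·x/y²
Solve for k using the known point: k = z·y²/x = 118×49/12 = 5782/12 ≈ 481.8333
Now evaluate at x=11, y=25:
z = k × 11 / 625 = (5782 × 11) / (12 × 625) = 63602/7500
≈ 8.4803

8.4803


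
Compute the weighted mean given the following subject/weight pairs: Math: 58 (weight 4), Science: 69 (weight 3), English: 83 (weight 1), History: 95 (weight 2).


Numerator = 58×4 + 69×3 + 83×1 + 95×2
= 232 + 207 + 83 + 190
= 712
Total weight = 10
Weighted avg = 712/10
= 71.20

71.20


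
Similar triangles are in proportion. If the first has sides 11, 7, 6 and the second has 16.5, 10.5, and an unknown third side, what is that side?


Scale factor = 16.5/11 = 1.5
Missing side = 6 × 1.5
= 9.0

9.0


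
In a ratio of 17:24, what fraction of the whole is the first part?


Total parts = 17 + 24 = 41
First part: 17/41 = 17/41
= 17/41

17/41


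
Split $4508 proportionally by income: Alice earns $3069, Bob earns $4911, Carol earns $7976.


Total income = 3069 + 4911 + 7976 = $15956
Alice: $4508 × 3069/15956 = $867.08
Bob: $4508 × 4911/15956 = $1387.49
Carol: $4508 × 7976/15956 = $2253.43
= Alice: $867.08, Bob: $1387.49, Carol: $2253.43

Alice: $867.08, Bob: $1387.49, Carol: $2253.43


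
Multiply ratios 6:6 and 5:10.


Compound ratio = (6×5) : (6×10)
= 30:60
GCD = 30
= 1:2

1:2


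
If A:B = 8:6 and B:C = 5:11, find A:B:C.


Match B: multiply A:B by 5 → 40:30
Multiply B:C by 6 → 30:66
Combined: 40:30:66
GCD = 2
= 20:15:33

20:15:33


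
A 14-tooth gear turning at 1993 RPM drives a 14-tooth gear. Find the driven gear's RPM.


Gear ratio = 14:14 = 1:1
RPM_B = RPM_A × (teeth_A / teeth_B)
= 1993 × (14/14)
= 1993.0 RPM

1993.0 RPM


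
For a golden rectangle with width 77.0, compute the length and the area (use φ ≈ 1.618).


φ = (1 + √5) / 2 ≈ 1.618
Length = width × φ = 77.0 × 1.618 = 124.586
≈ 124.59
Area = width × length = 77.0 × 124.586 = 9593.122 ≈ 9593.12
= Length: 124.59, Area: 9593.12

Length: 124.59, Area: 9593.12


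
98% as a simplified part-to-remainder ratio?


98% means 98 parts out of 100; remainder = 2
Part : remainder = 98:2
GCD = 2
= 49:1

49:1


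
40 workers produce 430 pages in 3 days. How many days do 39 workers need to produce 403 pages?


Days ∝ work / workers, so d₂ = d₁ × (m₁/m₂) × (w₂/w₁)
Workers factor (inverse): 40/39 ≈ 1.0256
Work factor (direct): 403/430 ≈ 0.9372
d₂ = 3 × 40/39 × 403/430 = (3 × 40 × 403) / (39 × 430) = 48360/16770
≈ 2.88 days

2.88 days


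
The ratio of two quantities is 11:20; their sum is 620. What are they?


Let A = 11k, B = 20k.
11k + 20k = 620
31k = 620 → k = 620/31 = 20
A = 11×20 = 220, B = 20×20 = 400
= A = 220, B = 400

A = 220, B = 400


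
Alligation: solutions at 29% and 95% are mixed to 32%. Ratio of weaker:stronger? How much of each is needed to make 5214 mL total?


Let x parts of 29% mix with y parts of 95%.
29x + 95y = 32(x + y)
29x + 95y = 32x + 32y
x(29 - 32) = y(32 - 95)
x/y = (95 - 32)/(32 - 29) = 63/3
Simplify: 21:1
Total parts = 22; one part = 5214/22 = 237.00 mL
29% solution: 21×237.00 = 4977.00 mL
95% solution: 1×237.00 = 237.00 mL
= ratio 21:1; 4977.00 mL and 237.00 mL

ratio 21:1; 4977.00 mL and 237.00 mL


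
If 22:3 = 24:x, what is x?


Cross multiply: 22 × x = 3 × 24
22x = 72
x = 72 / 22
= 3.27

3.27


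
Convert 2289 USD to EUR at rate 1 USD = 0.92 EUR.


Amount × rate = 2289 × 0.92
= 2105.88 EUR

2105.88 EUR


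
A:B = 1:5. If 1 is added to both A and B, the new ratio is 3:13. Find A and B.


Let A = 1k, B = 5k.
(1k + 1) / (5k + 1) = 3/13
Cross-multiply: 13(1k + 1) = 3(5k + 1)
13k + 13 = 15k + 3
13k - 15k = 3 - 13
-2k = -10
k = -10/-2 = 5
A = 1×5 = 5, B = 5×5 = 25
= A = 5, B = 25

A = 5, B = 25


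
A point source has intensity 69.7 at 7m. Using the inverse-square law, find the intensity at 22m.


I₁d₁² = I₂d₂²
I₂ = I₁ × (d₁/d₂)²
= 69.7 × (7/22)²
= 69.7 × 49/484
= 3415.3/484
≈ 7.0564

7.0564


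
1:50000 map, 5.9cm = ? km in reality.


Real distance = map distance × scale
= 5.9cm × 50000
= 295000 cm = 2950.0 m
= 2.950 km

2.950 km


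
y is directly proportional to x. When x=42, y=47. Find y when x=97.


Direct proportion: y/x = constant
k = 47/42 ≈ 1.1190
y₂ = k × 97 = 47 × 97 / 42 = 4559/42
≈ 108.55

108.55


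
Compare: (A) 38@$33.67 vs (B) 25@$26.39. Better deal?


Deal A: $33.67/38 = $0.8861/unit
Deal B: $26.39/25 = $1.0556/unit
A is cheaper per unit
= Deal A

Deal A


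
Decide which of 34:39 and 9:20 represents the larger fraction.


34/39 = 0.8718
9/20 = 0.4500
0.8718 > 0.4500, so 34:39 is greater
= 34:39

34:39


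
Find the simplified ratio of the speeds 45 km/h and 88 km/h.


Ratio = 45:88
GCD = 1
Simplified = 45:88
Time ratio (same distance) = 88:45
Speed ratio = 45:88

45:88


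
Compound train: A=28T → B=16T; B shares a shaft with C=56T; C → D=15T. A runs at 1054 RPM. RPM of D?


Stage 1: RPM_B = RPM_A × t_A/t_B = 1054 × 28/16 = 29512/16 = 1844.50
B and C share a shaft → RPM_C = RPM_B
Stage 2: RPM_D = RPM_C × t_C/t_D = RPM_A × (t_A×t_C)/(t_B×t_D)
Overall ratio = (28×56)/(16×15) = 1568/240
RPM_D = 1054 × 1568/240 = 1652672/240
≈ 6886.13 RPM

6886.13 RPM


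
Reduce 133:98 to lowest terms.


GCD(133, 98) = 7
133/7 : 98/7
= 19:14

19:14


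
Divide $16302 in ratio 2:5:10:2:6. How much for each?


Total parts = 2 + 5 + 10 + 2 + 6 = 25
Part 1: 16302 × 2/25 = 1304.16
Part 2: 16302 × 5/25 = 3260.40
Part 3: 16302 × 10/25 = 6520.80
Part 4: 16302 × 2/25 = 1304.16
Part 5: 16302 × 6/25 = 3912.48
= Part 1: $1304.16, Part 2: $3260.40, Part 3: $6520.80, Part 4: $1304.16, Part 5: $3912.48

Part 1: $1304.16, Part 2: $3260.40, Part 3: $6520.80, Part 4: $1304.16, Part 5: $3912.48


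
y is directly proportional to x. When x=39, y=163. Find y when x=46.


Direct proportion: y/x = constant
k = 163/39 ≈ 4.1795
y₂ = k × 46 = 163 × 46 / 39 = 7498/39
≈ 192.26

192.26


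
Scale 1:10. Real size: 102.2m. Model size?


Model size = real / scale
= 102.2 / 10
= 10.2200 m

10.2200 m


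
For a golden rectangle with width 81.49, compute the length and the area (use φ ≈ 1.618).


φ = (1 + √5) / 2 ≈ 1.618
Length = width × φ = 81.49 × 1.618 = 131.85082
≈ 131.85
Area = width × length = 81.49 × 131.85082 = 10744.5233218 ≈ 10744.52
= Length: 131.85, Area: 10744.52

Length: 131.85, Area: 10744.52


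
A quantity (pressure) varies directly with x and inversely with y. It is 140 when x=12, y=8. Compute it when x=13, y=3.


z = k·x/y
Solve for k using the known point: k = z·y/x = 140×8/12 = 1120/12 ≈ 93.3333
Now evaluate at x=13, y=3:
z = k × 13 / 3 = (1120 × 13) / (12 × 3) = 14560/36
≈ 404.4444

404.4444


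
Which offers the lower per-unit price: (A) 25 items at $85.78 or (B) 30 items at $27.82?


Deal A: $85.78/25 = $3.4312/unit
Deal B: $27.82/30 = $0.9273/unit
B is cheaper per unit
= Deal B

Deal B


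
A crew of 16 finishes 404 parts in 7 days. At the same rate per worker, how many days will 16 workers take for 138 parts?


Days ∝ work / workers, so d₂ = d₁ × (m₁/m₂) × (w₂/w₁)
Workers factor (inverse): 16/16 = 1.0000
Work factor (direct): 138/404 ≈ 0.3416
d₂ = 7 × 16/16 × 138/404 = (7 × 16 × 138) / (16 × 404) = 15456/6464
≈ 2.39 days

2.39 days


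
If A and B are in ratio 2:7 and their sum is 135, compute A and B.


Let A = 2k, B = 7k.
2k + 7k = 135
9k = 135 → k = 135/9 = 15
A = 2×15 = 30, B = 7×15 = 105
= A = 30, B = 105

A = 30, B = 105


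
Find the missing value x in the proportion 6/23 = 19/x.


Cross multiply: 6 × x = 23 × 19
6x = 437
x = 437 / 6
= 72.83

72.83


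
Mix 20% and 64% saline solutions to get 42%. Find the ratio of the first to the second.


Let x parts of 20% mix with y parts of 64%.
20x + 64y = 42(x + y)
20x + 64y = 42x + 42y
x(20 - 42) = y(42 - 64)
x/y = (64 - 42)/(42 - 20) = 22/22
Simplify: 1:1
= 1:1

1:1


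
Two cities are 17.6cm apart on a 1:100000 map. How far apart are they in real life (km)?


Real distance = map distance × scale
= 17.6cm × 100000
= 1760000 cm = 17600.0 m
= 17.600 km

17.600 km


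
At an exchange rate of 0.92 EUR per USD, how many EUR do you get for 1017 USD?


Amount × rate = 1017 × 0.92
= 935.64 EUR

935.64 EUR


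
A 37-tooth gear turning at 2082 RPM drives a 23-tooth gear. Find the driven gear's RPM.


Gear ratio = 37:23 = 37:23
RPM_B = RPM_A × (teeth_A / teeth_B)
= 2082 × (37/23)
= 3349.3 RPM

3349.3 RPM


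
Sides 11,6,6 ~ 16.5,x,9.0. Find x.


Scale factor = 16.5/11 = 1.5
Missing side = 6 × 1.5
= 9.0

9.0


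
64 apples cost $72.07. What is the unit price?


Unit rate = total / quantity
= 72.07 / 64
= $1.13 per unit

$1.13 per unit


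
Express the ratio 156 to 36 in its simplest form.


GCD(156, 36) = 12
156/12 : 36/12
= 13:3

13:3


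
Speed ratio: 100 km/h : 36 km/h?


Ratio = 100:36
GCD = 4
Simplified = 25:9
Time ratio (same distance) = 9:25
Speed ratio = 25:9

25:9


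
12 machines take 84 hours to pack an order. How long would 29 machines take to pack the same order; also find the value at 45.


Inverse proportion: x × y = constant
k = 12 × 84 = 1008
At x=29: k/29 = 34.76
At x=45: k/45 = 22.40
= 34.76 and 22.40

34.76 and 22.40


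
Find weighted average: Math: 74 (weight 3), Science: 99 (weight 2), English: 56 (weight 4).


Numerator = 74×3 + 99×2 + 56×4
= 222 + 198 + 224
= 644
Total weight = 9
Weighted avg = 644/9
= 71.56

71.56


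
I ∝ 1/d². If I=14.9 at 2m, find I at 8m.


I₁d₁² = I₂d₂²
I₂ = I₁ × (d₁/d₂)²
= 14.9 × (2/8)²
= 14.9 × 4/64
= 59.6/64
≈ 0.9313

0.9313


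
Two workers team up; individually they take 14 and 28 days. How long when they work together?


Rate of A = 1/14 per day
Rate of B = 1/28 per day
Combined rate = 1/14 + 1/28 = 42/392 ≈ 0.1071 per day
Days = 1 / combined rate = 392/42
≈ 9.33 days

9.33 days


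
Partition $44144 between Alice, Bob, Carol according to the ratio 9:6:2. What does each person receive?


Total parts = 9 + 6 + 2 = 17
Alice: 44144 × 9/17 = 23370.35
Bob: 44144 × 6/17 = 15580.24
Carol: 44144 × 2/17 = 5193.41
= Alice: $23370.35, Bob: $15580.24, Carol: $5193.41

Alice: $23370.35, Bob: $15580.24, Carol: $5193.41


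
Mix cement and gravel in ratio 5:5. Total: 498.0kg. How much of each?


Total parts = 5 + 5 = 10
cement: 498.0 × 5/10 = 249.0kg
gravel: 498.0 × 5/10 = 249.0kg
= 249.0kg and 249.0kg

249.0kg and 249.0kg


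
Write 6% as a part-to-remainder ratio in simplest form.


6% means 6 parts out of 100; remainder = 94
Part : remainder = 6:94
GCD = 2
= 3:47

3:47


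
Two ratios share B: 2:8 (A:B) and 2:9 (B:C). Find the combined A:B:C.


Match B: multiply A:B by 2 → 4:16
Multiply B:C by 8 → 16:72
Combined: 4:16:72
GCD = 4
= 1:4:18

1:4:18


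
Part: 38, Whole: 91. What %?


Percentage = (part / whole) × 100
= (38 / 91) × 100
≈ 41.76%

41.76%


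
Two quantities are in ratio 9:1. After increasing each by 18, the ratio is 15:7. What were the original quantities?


Let A = 9k, B = 1k.
(9k + 18) / (1k + 18) = 15/7
Cross-multiply: 7(9k + 18) = 15(1k + 18)
63k + 126 = 15k + 270
63k - 15k = 270 - 126
48k = 144
k = 144/48 = 3
A = 9×3 = 27, B = 1×3 = 3
= A = 27, B = 3

A = 27, B = 3


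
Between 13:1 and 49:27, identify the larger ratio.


13/1 = 13.0000
49/27 = 1.8148
13.0000 > 1.8148, so 13:1 is greater
= 13:1

13:1


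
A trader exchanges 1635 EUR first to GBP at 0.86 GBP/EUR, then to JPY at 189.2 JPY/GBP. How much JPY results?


Step 1: 1635 EUR × 0.86 = 1406.10 GBP
Step 2: 1406.10 GBP × 189.2 = 266034.12 JPY
Implied rate EUR→JPY = 0.86 × 189.2 = 162.7120
= 266034.12 JPY

266034.12 JPY


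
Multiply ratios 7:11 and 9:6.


Compound ratio = (7×9) : (11×6)
= 63:66
GCD = 3
= 21:22

21:22


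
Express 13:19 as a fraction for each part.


Total parts = 13 + 19 = 32
First part: 13/32 = 13/32
Second part: 19/32 = 19/32
= 13/32 and 19/32

13/32 and 19/32


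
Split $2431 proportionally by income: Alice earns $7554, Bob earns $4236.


Total income = 7554 + 4236 = $11790
Alice: $2431 × 7554/11790 = $1557.57
Bob: $2431 × 4236/11790 = $873.43
= Alice: $1557.57, Bob: $873.43

Alice: $1557.57, Bob: $873.43


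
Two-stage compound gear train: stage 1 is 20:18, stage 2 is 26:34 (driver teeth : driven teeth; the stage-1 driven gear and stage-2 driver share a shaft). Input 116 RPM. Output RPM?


Stage 1: RPM_B = RPM_A × t_A/t_B = 116 × 20/18 = 2320/18 ≈ 128.89
B and C share a shaft → RPM_C = RPM_B
Stage 2: RPM_D = RPM_C × t_C/t_D = RPM_A × (t_A×t_C)/(t_B×t_D)
Overall ratio = (20×26)/(18×34) = 520/612
RPM_D = 116 × 520/612 = 60320/612
≈ 98.56 RPM

98.56 RPM


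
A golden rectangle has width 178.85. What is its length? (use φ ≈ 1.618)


φ = (1 + √5) / 2 ≈ 1.618
Length = width × φ = 178.85 × 1.618 = 289.3793
≈ 289.38

289.38


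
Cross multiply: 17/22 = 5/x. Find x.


Cross multiply: 17 × x = 22 × 5
17x = 110
x = 110 / 17
= 6.47

6.47


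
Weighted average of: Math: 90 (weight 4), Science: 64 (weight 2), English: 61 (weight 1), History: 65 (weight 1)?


Numerator = 90×4 + 64×2 + 61×1 + 65×1
= 360 + 128 + 61 + 65
= 614
Total weight = 8
Weighted avg = 614/8
= 76.75

76.75


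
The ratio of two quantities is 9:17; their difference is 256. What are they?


Let A = 9k, B = 17k.
17k - 9k = 256
8k = 256 → k = 256/8 = 32
A = 9×32 = 288, B = 17×32 = 544
= A = 288, B = 544

A = 288, B = 544


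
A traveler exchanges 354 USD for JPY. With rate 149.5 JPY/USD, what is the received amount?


Amount × rate = 354 × 149.5
= 52923.00 JPY

52923.00 JPY


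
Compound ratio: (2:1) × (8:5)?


Compound ratio = (2×8) : (1×5)
= 16:5
GCD = 1
= 16:5

16:5


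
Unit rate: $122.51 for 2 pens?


Unit rate = total / quantity
= 122.51 / 2
= $61.26 per unit

$61.26 per unit


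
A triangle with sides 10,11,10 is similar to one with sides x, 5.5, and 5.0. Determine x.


Scale factor = 5.5/11 = 0.5
Missing side = 10 × 0.5
= 5.0

5.0


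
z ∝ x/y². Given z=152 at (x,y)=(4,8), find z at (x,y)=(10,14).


z = k·x/y²
Solve for k using the known point: k = z·y²/x = 152×64/4 = 9728/4 = 2432.0000
Now evaluate at x=10, y=14:
z = k × 10 / 196 = (9728 × 10) / (4 × 196) = 97280/784
≈ 124.0816

124.0816


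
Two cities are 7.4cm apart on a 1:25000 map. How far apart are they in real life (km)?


Real distance = map distance × scale
= 7.4cm × 25000
= 185000 cm = 1850.0 m
= 1.850 km

1.850 km


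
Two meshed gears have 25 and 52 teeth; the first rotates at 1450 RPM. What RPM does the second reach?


Gear ratio = 25:52 = 25:52
RPM_B = RPM_A × (teeth_A / teeth_B)
= 1450 × (25/52)
= 697.1 RPM

697.1 RPM


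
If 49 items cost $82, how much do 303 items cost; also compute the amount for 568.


Direct proportion: y/x = constant
k = 82/49 ≈ 1.6735
y at x=303: k × 303 = 82 × 303 / 49 = 24846/49 ≈ 507.06
y at x=568: k × 568 = 82 × 568 / 49 = 46576/49 ≈ 950.53
= 507.06 and 950.53

507.06 and 950.53


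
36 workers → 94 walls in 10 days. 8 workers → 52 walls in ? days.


Days ∝ work / workers, so d₂ = d₁ × (m₁/m₂) × (w₂/w₁)
Workers factor (inverse): 36/8 = 4.5000
Work factor (direct): 52/94 ≈ 0.5532
d₂ = 10 × 36/8 × 52/94 = (10 × 36 × 52) / (8 × 94) = 18720/752
≈ 24.89 days

24.89 days


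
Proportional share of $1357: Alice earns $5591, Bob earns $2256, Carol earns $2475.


Total income = 5591 + 2256 + 2475 = $10322
Alice: $1357 × 5591/10322 = $735.03
Bob: $1357 × 2256/10322 = $296.59
Carol: $1357 × 2475/10322 = $325.38
= Alice: $735.03, Bob: $296.59, Carol: $325.38

Alice: $735.03, Bob: $296.59, Carol: $325.38


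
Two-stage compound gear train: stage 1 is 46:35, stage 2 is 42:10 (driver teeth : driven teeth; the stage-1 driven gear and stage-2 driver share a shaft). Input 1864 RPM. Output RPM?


Stage 1: RPM_B = RPM_A × t_A/t_B = 1864 × 46/35 = 85744/35 ≈ 2449.83
B and C share a shaft → RPM_C = RPM_B
Stage 2: RPM_D = RPM_C × t_C/t_D = RPM_A × (t_A×t_C)/(t_B×t_D)
Overall ratio = (46×42)/(35×10) = 1932/350
RPM_D = 1864 × 1932/350 = 3601248/350
= 10289.28 RPM

10289.28 RPM


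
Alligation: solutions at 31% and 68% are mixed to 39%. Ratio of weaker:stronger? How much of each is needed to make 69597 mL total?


Let x parts of 31% mix with y parts of 68%.
31x + 68y = 39(x + y)
31x + 68y = 39x + 39y
x(31 - 39) = y(39 - 68)
x/y = (68 - 39)/(39 - 31) = 29/8
Simplify: 29:8
Total parts = 37; one part = 69597/37 = 1881.00 mL
31% solution: 29×1881.00 = 54549.00 mL
68% solution: 8×1881.00 = 15048.00 mL
= ratio 29:8; 54549.00 mL and 15048.00 mL

ratio 29:8; 54549.00 mL and 15048.00 mL


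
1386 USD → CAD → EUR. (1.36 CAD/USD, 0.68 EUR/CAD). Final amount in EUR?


Step 1: 1386 USD × 1.36 = 1884.96 CAD
Step 2: 1884.96 CAD × 0.68 = 1281.77 EUR
Implied rate USD→EUR = 1.36 × 0.68 = 0.9248
= 1281.77 EUR

1281.77 EUR


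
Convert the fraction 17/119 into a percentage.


Percentage = (part / whole) × 100
= (17 / 119) × 100
≈ 14.29%

14.29%


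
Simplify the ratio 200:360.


GCD(200, 360) = 40
200/40 : 360/40
= 5:9

5:9


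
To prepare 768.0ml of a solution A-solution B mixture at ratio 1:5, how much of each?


Total parts = 1 + 5 = 6
solution A: 768.0 × 1/6 = 128.0ml
solution B: 768.0 × 5/6 = 640.0ml
= 128.0ml and 640.0ml

128.0ml and 640.0ml


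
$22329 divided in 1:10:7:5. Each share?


Total parts = 1 + 10 + 7 + 5 = 23
Part 1: 22329 × 1/23 = 970.83
Part 2: 22329 × 10/23 = 9708.26
Part 3: 22329 × 7/23 = 6795.78
Part 4: 22329 × 5/23 = 4854.13
= Part 1: $970.83, Part 2: $9708.26, Part 3: $6795.78, Part 4: $4854.13

Part 1: $970.83, Part 2: $9708.26, Part 3: $6795.78, Part 4: $4854.13


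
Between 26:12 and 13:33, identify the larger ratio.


26/12 = 2.1667
13/33 = 0.3939
2.1667 > 0.3939, so 26:12 is greater
= 26:12

26:12


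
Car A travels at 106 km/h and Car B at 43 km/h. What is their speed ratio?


Ratio = 106:43
GCD = 1
Simplified = 106:43
Time ratio (same distance) = 43:106
Speed ratio = 106:43

106:43


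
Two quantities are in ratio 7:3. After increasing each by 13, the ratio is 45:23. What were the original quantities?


Let A = 7k, B = 3k.
(7k + 13) / (3k + 13) = 45/23
Cross-multiply: 23(7k + 13) = 45(3k + 13)
161k + 299 = 135k + 585
161k - 135k = 585 - 299
26k = 286
k = 286/26 = 11
A = 7×11 = 77, B = 3×11 = 33
= A = 77, B = 33

A = 77, B = 33


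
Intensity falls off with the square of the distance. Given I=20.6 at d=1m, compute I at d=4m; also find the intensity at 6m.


I₁d₁² = I₂d₂²
I at 4m = 20.6 × (1/4)² = 20.6 × 1/16 = 20.6/16 = 1.2875
I at 6m = 20.6 × (1/6)² = 20.6 × 1/36 = 20.6/36 ≈ 0.5722
= 1.2875 and 0.5722

1.2875 and 0.5722


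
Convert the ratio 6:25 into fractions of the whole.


Total parts = 6 + 25 = 31
First part: 6/31 = 6/31
Second part: 25/31 = 25/31
= 6/31 and 25/31

6/31 and 25/31


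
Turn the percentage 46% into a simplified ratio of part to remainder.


46% means 46 parts out of 100; remainder = 54
Part : remainder = 46:54
GCD = 2
= 23:27

23:27


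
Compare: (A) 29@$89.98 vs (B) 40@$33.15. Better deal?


Deal A: $89.98/29 = $3.1028/unit
Deal B: $33.15/40 = $0.8288/unit
B is cheaper per unit
= Deal B

Deal B


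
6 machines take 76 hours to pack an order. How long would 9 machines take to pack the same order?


Inverse proportion: x × y = constant
k = 6 × 76 = 456
y₂ = k / 9 = 456 / 9
= 50.67

50.67


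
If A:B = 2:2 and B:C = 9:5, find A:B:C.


Match B: multiply A:B by 9 → 18:18
Multiply B:C by 2 → 18:10
Combined: 18:18:10
GCD = 2
= 9:9:5

9:9:5


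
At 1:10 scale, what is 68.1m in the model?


Model size = real / scale
= 68.1 / 10
= 6.8100 m

6.8100 m


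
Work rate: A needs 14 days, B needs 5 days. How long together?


Rate of A = 1/14 per day
Rate of B = 1/5 per day
Combined rate = 1/14 + 1/5 = 19/70 ≈ 0.2714 per day
Days = 1 / combined rate = 70/19
≈ 3.68 days

3.68 days


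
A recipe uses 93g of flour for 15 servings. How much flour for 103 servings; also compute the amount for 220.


Direct proportion: y/x = constant
k = 93/15 = 6.2000
y at x=103: k × 103 = 93 × 103 / 15 = 9579/15 = 638.60
y at x=220: k × 220 = 93 × 220 / 15 = 20460/15 = 1364.00
= 638.60 and 1364.00

638.60 and 1364.00


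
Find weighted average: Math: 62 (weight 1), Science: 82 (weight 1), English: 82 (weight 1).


Numerator = 62×1 + 82×1 + 82×1
= 62 + 82 + 82
= 226
Total weight = 3
Weighted avg = 226/3
= 75.33

75.33


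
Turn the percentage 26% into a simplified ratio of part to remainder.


26% means 26 parts out of 100; remainder = 74
Part : remainder = 26:74
GCD = 2
= 13:37

13:37


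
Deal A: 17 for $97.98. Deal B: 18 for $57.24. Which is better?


Deal A: $97.98/17 = $5.7635/unit
Deal B: $57.24/18 = $3.1800/unit
B is cheaper per unit
= Deal B

Deal B


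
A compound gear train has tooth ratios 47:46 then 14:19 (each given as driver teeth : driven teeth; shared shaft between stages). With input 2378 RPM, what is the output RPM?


Stage 1: RPM_B = RPM_A × t_A/t_B = 2378 × 47/46 = 111766/46 ≈ 2429.70
B and C share a shaft → RPM_C = RPM_B
Stage 2: RPM_D = RPM_C × t_C/t_D = RPM_A × (t_A×t_C)/(t_B×t_D)
Overall ratio = (47×14)/(46×19) = 658/874
RPM_D = 2378 × 658/874 = 1564724/874
≈ 1790.30 RPM

1790.30 RPM


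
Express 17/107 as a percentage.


Percentage = (part / whole) × 100
= (17 / 107) × 100
≈ 15.89%

15.89%


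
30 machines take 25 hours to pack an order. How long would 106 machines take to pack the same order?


Inverse proportion: x × y = constant
k = 30 × 25 = 750
y₂ = k / 106 = 750 / 106
= 7.08

7.08


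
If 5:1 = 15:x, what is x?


Cross multiply: 5 × x = 1 × 15
5x = 15
x = 15 / 5
= 3.00

3.00


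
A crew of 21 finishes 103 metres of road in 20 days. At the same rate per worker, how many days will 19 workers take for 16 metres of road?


Days ∝ work / workers, so d₂ = d₁ × (m₁/m₂) × (w₂/w₁)
Workers factor (inverse): 21/19 ≈ 1.1053
Work factor (direct): 16/103 ≈ 0.1553
d₂ = 20 × 21/19 × 16/103 = (20 × 21 × 16) / (19 × 103) = 6720/1957
≈ 3.43 days

3.43 days


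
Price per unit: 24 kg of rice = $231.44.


Unit rate = total / quantity
= 231.44 / 24
= $9.64 per unit

$9.64 per unit


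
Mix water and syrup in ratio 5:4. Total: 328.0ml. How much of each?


Total parts = 5 + 4 = 9
water: 328.0 × 5/9 = 182.2ml
syrup: 328.0 × 4/9 = 145.8ml
= 182.2ml and 145.8ml

182.2ml and 145.8ml


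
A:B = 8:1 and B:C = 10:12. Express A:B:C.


Match B: multiply A:B by 10 → 80:10
Multiply B:C by 1 → 10:12
Combined: 80:10:12
GCD = 2
= 40:5:6

40:5:6


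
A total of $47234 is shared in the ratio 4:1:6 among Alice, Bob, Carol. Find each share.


Total parts = 4 + 1 + 6 = 11
Alice: 47234 × 4/11 = 17176.00
Bob: 47234 × 1/11 = 4294.00
Carol: 47234 × 6/11 = 25764.00
= Alice: $17176.00, Bob: $4294.00, Carol: $25764.00

Alice: $17176.00, Bob: $4294.00, Carol: $25764.00


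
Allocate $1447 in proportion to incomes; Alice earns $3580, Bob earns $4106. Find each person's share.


Total income = 3580 + 4106 = $7686
Alice: $1447 × 3580/7686 = $673.99
Bob: $1447 × 4106/7686 = $773.01
= Alice: $673.99, Bob: $773.01

Alice: $673.99, Bob: $773.01


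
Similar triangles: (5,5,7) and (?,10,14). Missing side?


Scale factor = 10/5 = 2
Missing side = 5 × 2
= 10.0

10.0


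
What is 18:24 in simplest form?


GCD(18, 24) = 6
18/6 : 24/6
= 3:4

3:4


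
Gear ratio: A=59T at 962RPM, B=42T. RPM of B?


Gear ratio = 59:42 = 59:42
RPM_B = RPM_A × (teeth_A / teeth_B)
= 962 × (59/42)
= 1351.4 RPM

1351.4 RPM


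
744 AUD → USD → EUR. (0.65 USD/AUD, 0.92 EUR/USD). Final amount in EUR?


Step 1: 744 AUD × 0.65 = 483.60 USD
Step 2: 483.60 USD × 0.92 = 444.91 EUR
Implied rate AUD→EUR = 0.65 × 0.92 = 0.5980
= 444.91 EUR

444.91 EUR


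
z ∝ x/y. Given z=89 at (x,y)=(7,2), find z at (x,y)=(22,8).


z = k·x/y
Solve for k using the known point: k = z·y/x = 89×2/7 = 178/7 ≈ 25.4286
Now evaluate at x=22, y=8:
z = k × 22 / 8 = (178 × 22) / (7 × 8) = 3916/56
≈ 69.9286

69.9286


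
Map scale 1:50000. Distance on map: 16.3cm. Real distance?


Real distance = map distance × scale
= 16.3cm × 50000
= 815000 cm = 8150.0 m
= 8.150 km

8.150 km


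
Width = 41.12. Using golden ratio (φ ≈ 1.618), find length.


φ = (1 + √5) / 2 ≈ 1.618
Length = width × φ = 41.12 × 1.618 = 66.53216
≈ 66.53

66.53


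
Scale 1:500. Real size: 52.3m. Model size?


Model size = real / scale
= 52.3 / 500
= 0.1046 m

0.1046 m


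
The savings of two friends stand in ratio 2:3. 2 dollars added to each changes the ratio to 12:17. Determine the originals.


Let A = 2k, B = 3k.
(2k + 2) / (3k + 2) = 12/17
Cross-multiply: 17(2k + 2) = 12(3k + 2)
34k + 34 = 36k + 24
34k - 36k = 24 - 34
-2k = -10
k = -10/-2 = 5
A = 2×5 = 10, B = 3×5 = 15
= A = 10, B = 15

A = 10, B = 15


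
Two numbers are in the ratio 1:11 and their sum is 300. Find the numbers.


Let A = 1k, B = 11k.
1k + 11k = 300
12k = 300 → k = 300/12 = 25
A = 1×25 = 25, B = 11×25 = 275
= A = 25, B = 275

A = 25, B = 275


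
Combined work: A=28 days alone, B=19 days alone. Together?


Rate of A = 1/28 per day
Rate of B = 1/19 per day
Combined rate = 1/28 + 1/19 = 47/532 ≈ 0.0883 per day
Days = 1 / combined rate = 532/47
≈ 11.32 days

11.32 days


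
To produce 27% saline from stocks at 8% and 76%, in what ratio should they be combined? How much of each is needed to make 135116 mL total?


Let x parts of 8% mix with y parts of 76%.
8x + 76y = 27(x + y)
8x + 76y = 27x + 27y
x(8 - 27) = y(27 - 76)
x/y = (76 - 27)/(27 - 8) = 49/19
Simplify: 49:19
Total parts = 68; one part = 135116/68 = 1987.00 mL
8% solution: 49×1987.00 = 97363.00 mL
76% solution: 19×1987.00 = 37753.00 mL
= ratio 49:19; 97363.00 mL and 37753.00 mL

ratio 49:19; 97363.00 mL and 37753.00 mL


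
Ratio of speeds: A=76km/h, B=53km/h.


Ratio = 76:53
GCD = 1
Simplified = 76:53
Time ratio (same distance) = 53:76
Speed ratio = 76:53

76:53


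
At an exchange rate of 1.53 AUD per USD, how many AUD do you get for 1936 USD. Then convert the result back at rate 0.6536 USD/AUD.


Amount × rate = 1936 × 1.53 = 2962.08 AUD
Round-trip: 2962.08 × 0.6536 = 1936.02 USD
= 2962.08 AUD, then 1936.02 USD

2962.08 AUD, then 1936.02 USD


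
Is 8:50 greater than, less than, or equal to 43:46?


8/50 = 0.1600
43/46 = 0.9348
0.1600 < 0.9348, so 8:50 is less
= less than

less than


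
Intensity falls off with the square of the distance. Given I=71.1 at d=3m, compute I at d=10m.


I₁d₁² = I₂d₂²
I₂ = I₁ × (d₁/d₂)²
= 71.1 × (3/10)²
= 71.1 × 9/100
= 639.9/100
= 6.3990

6.3990


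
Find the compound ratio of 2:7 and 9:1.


Compound ratio = (2×9) : (7×1)
= 18:7
GCD = 1
= 18:7

18:7


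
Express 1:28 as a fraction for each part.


Total parts = 1 + 28 = 29
First part: 1/29 = 1/29
Second part: 28/29 = 28/29
= 1/29 and 28/29

1/29 and 28/29


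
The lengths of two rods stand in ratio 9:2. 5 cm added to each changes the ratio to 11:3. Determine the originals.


Let A = 9k, B = 2k.
(9k + 5) / (2k + 5) = 11/3
Cross-multiply: 3(9k + 5) = 11(2k + 5)
27k + 15 = 22k + 55
27k - 22k = 55 - 15
5k = 40
k = 40/5 = 8
A = 9×8 = 72, B = 2×8 = 16
= A = 72, B = 16

A = 72, B = 16


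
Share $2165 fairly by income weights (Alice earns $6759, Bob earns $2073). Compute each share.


Total income = 6759 + 2073 = $8832
Alice: $2165 × 6759/8832 = $1656.84
Bob: $2165 × 2073/8832 = $508.16
= Alice: $1656.84, Bob: $508.16

Alice: $1656.84, Bob: $508.16


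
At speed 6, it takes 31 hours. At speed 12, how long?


Inverse proportion: x × y = constant
k = 6 × 31 = 186
y₂ = k / 12 = 186 / 12
= 15.50

15.50


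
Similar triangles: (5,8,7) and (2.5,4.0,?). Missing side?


Scale factor = 2.5/5 = 0.5
Missing side = 7 × 0.5
= 3.5

3.5


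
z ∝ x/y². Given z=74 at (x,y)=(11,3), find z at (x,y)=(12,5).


z = k·x/y²
Solve for k using the known point: k = z·y²/x = 74×9/11 = 666/11 ≈ 60.5455
Now evaluate at x=12, y=5:
z = k × 12 / 25 = (666 × 12) / (11 × 25) = 7992/275
≈ 29.0618

29.0618


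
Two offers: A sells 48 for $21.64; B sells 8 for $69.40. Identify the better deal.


Deal A: $21.64/48 = $0.4508/unit
Deal B: $69.40/8 = $8.6750/unit
A is cheaper per unit
= Deal A

Deal A


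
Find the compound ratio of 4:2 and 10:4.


Compound ratio = (4×10) : (2×4)
= 40:8
GCD = 8
= 5:1

5:1


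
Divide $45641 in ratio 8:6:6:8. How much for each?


Total parts = 8 + 6 + 6 + 8 = 28
Part 1: 45641 × 8/28 = 13040.29
Part 2: 45641 × 6/28 = 9780.21
Part 3: 45641 × 6/28 = 9780.21
Part 4: 45641 × 8/28 = 13040.29
= Part 1: $13040.29, Part 2: $9780.21, Part 3: $9780.21, Part 4: $13040.29

Part 1: $13040.29, Part 2: $9780.21, Part 3: $9780.21, Part 4: $13040.29


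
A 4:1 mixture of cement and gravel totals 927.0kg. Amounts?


Total parts = 4 + 1 = 5
cement: 927.0 × 4/5 = 741.6kg
gravel: 927.0 × 1/5 = 185.4kg
= 741.6kg and 185.4kg

741.6kg and 185.4kg


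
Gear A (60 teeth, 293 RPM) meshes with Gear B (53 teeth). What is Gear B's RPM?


Gear ratio = 60:53 = 60:53
RPM_B = RPM_A × (teeth_A / teeth_B)
= 293 × (60/53)
= 331.7 RPM

331.7 RPM


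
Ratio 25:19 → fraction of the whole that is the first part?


Total parts = 25 + 19 = 44
First part: 25/44 = 25/44
= 25/44

25/44


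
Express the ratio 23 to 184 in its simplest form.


GCD(23, 184) = 23
23/23 : 184/23
= 1:8

1:8


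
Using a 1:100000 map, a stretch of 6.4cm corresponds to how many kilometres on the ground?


Real distance = map distance × scale
= 6.4cm × 100000
= 640000 cm = 6400.0 m
= 6.400 km

6.400 km


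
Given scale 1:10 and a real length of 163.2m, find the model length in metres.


Model size = real / scale
= 163.2 / 10
= 16.3200 m

16.3200 m


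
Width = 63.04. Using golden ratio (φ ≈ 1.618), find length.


φ = (1 + √5) / 2 ≈ 1.618
Length = width × φ = 63.04 × 1.618 = 101.99872
≈ 102.00

102.00


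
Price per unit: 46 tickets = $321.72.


Unit rate = total / quantity
= 321.72 / 46
= $6.99 per unit

$6.99 per unit


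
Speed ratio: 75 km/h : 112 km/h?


Ratio = 75:112
GCD = 1
Simplified = 75:112
Time ratio (same distance) = 112:75
Speed ratio = 75:112

75:112


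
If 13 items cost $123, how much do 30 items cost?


Direct proportion: y/x = constant
k = 123/13 ≈ 9.4615
y₂ = k × 30 = 123 × 30 / 13 = 3690/13
≈ 283.85

283.85


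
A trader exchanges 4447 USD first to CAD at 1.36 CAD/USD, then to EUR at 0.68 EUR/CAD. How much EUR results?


Step 1: 4447 USD × 1.36 = 6047.92 CAD
Step 2: 6047.92 CAD × 0.68 = 4112.59 EUR
Implied rate USD→EUR = 1.36 × 0.68 = 0.9248
= 4112.59 EUR

4112.59 EUR


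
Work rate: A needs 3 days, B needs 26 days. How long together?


Rate of A = 1/3 per day
Rate of B = 1/26 per day
Combined rate = 1/3 + 1/26 = 29/78 ≈ 0.3718 per day
Days = 1 / combined rate = 78/29
≈ 2.69 days

2.69 days


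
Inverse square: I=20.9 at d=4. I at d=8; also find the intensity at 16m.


I₁d₁² = I₂d₂²
I at 8m = 20.9 × (4/8)² = 20.9 × 16/64 = 334.4/64 = 5.2250
I at 16m = 20.9 × (4/16)² = 20.9 × 16/256 = 334.4/256 ≈ 1.3063
= 5.2250 and 1.3063

5.2250 and 1.3063


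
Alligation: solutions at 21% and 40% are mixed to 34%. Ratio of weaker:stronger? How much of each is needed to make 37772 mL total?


Let x parts of 21% mix with y parts of 40%.
21x + 40y = 34(x + y)
21x + 40y = 34x + 34y
x(21 - 34) = y(34 - 40)
x/y = (40 - 34)/(34 - 21) = 6/13
Simplify: 6:13
Total parts = 19; one part = 37772/19 = 1988.00 mL
21% solution: 6×1988.00 = 11928.00 mL
40% solution: 13×1988.00 = 25844.00 mL
= ratio 6:13; 11928.00 mL and 25844.00 mL

ratio 6:13; 11928.00 mL and 25844.00 mL


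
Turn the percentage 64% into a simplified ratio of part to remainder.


64% means 64 parts out of 100; remainder = 36
Part : remainder = 64:36
GCD = 4
= 16:9

16:9


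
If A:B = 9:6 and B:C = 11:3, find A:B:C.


Match B: multiply A:B by 11 → 99:66
Multiply B:C by 6 → 66:18
Combined: 99:66:18
GCD = 3
= 33:22:6

33:22:6


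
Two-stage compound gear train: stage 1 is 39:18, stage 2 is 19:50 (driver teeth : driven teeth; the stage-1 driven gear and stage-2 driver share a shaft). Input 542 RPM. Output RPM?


Stage 1: RPM_B = RPM_A × t_A/t_B = 542 × 39/18 = 21138/18 ≈ 1174.33
B and C share a shaft → RPM_C = RPM_B
Stage 2: RPM_D = RPM_C × t_C/t_D = RPM_A × (t_A×t_C)/(t_B×t_D)
Overall ratio = (39×19)/(18×50) = 741/900
RPM_D = 542 × 741/900 = 401622/900
≈ 446.25 RPM

446.25 RPM


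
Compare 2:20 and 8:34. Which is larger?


2/20 = 0.1000
8/34 = 0.2353
0.1000 < 0.2353, so 2:20 is less
= 8:34

8:34


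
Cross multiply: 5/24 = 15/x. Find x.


Cross multiply: 5 × x = 24 × 15
5x = 360
x = 360 / 5
= 72.00

72.00


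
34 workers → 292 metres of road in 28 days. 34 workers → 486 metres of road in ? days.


Days ∝ work / workers, so d₂ = d₁ × (m₁/m₂) × (w₂/w₁)
Workers factor (inverse): 34/34 = 1.0000
Work factor (direct): 486/292 ≈ 1.6644
d₂ = 28 × 34/34 × 486/292 = (28 × 34 × 486) / (34 × 292) = 462672/9928
≈ 46.60 days

46.60 days


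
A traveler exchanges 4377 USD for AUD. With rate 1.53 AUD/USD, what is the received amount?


Amount × rate = 4377 × 1.53
= 6696.81 AUD

6696.81 AUD


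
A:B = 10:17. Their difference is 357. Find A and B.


Let A = 10k, B = 17k.
17k - 10k = 357
7k = 357 → k = 357/7 = 51
A = 10×51 = 510, B = 17×51 = 867
= A = 510, B = 867

A = 510, B = 867


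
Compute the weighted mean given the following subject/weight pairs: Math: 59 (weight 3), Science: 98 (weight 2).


Numerator = 59×3 + 98×2
= 177 + 196
= 373
Total weight = 5
Weighted avg = 373/5
= 74.60

74.60


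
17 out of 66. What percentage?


Percentage = (part / whole) × 100
= (17 / 66) × 100
≈ 25.76%

25.76%


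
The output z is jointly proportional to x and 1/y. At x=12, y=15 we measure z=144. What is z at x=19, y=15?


z = k·x/y
Solve for k using the known point: k = z·y/x = 144×15/12 = 2160/12 = 180.0000
Now evaluate at x=19, y=15:
z = k × 19 / 15 = (2160 × 19) / (12 × 15) = 41040/180
= 228.0000

228.0000


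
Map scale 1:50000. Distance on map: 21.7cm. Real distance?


Real distance = map distance × scale
= 21.7cm × 50000
= 1085000 cm = 10850.0 m
= 10.850 km

10.850 km


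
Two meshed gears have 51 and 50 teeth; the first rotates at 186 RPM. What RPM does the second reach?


Gear ratio = 51:50 = 51:50
RPM_B = RPM_A × (teeth_A / teeth_B)
= 186 × (51/50)
= 189.7 RPM

189.7 RPM


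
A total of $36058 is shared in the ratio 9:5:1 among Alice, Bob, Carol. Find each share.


Total parts = 9 + 5 + 1 = 15
Alice: 36058 × 9/15 = 21634.80
Bob: 36058 × 5/15 = 12019.33
Carol: 36058 × 1/15 = 2403.87
= Alice: $21634.80, Bob: $12019.33, Carol: $2403.87

Alice: $21634.80, Bob: $12019.33, Carol: $2403.87


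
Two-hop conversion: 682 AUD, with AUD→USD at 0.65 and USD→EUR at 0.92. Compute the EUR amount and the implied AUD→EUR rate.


Step 1: 682 AUD × 0.65 = 443.30 USD
Step 2: 443.30 USD × 0.92 = 407.84 EUR
Implied rate AUD→EUR = 0.65 × 0.92 = 0.5980
= 407.84 EUR; implied rate 0.5980 EUR/AUD

407.84 EUR; implied rate 0.5980 EUR/AUD


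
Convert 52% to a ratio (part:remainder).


52% means 52 parts out of 100; remainder = 48
Part : remainder = 52:48
GCD = 4
= 13:12

13:12


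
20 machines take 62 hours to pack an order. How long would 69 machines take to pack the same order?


Inverse proportion: x × y = constant
k = 20 × 62 = 1240
y₂ = k / 69 = 1240 / 69
= 17.97

17.97


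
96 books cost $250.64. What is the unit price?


Unit rate = total / quantity
= 250.64 / 96
= $2.61 per unit

$2.61 per unit


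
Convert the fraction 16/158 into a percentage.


Percentage = (part / whole) × 100
= (16 / 158) × 100
≈ 10.13%

10.13%


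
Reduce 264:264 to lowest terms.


GCD(264, 264) = 264
264/264 : 264/264
= 1:1

1:1


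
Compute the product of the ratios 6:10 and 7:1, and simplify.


Compound ratio = (6×7) : (10×1)
= 42:10
GCD = 2
= 21:5

21:5


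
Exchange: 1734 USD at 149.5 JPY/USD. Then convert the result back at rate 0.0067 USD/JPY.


Amount × rate = 1734 × 149.5 = 259233.00 JPY
Round-trip: 259233.00 × 0.0067 = 1736.86 USD
= 259233.00 JPY, then 1736.86 USD

259233.00 JPY, then 1736.86 USD


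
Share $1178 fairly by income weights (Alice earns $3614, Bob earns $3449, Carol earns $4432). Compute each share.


Total income = 3614 + 3449 + 4432 = $11495
Alice: $1178 × 3614/11495 = $370.36
Bob: $1178 × 3449/11495 = $353.45
Carol: $1178 × 4432/11495 = $454.19
= Alice: $370.36, Bob: $353.45, Carol: $454.19

Alice: $370.36, Bob: $353.45, Carol: $454.19


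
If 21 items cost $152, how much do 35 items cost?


Direct proportion: y/x = constant
k = 152/21 ≈ 7.2381
y₂ = k × 35 = 152 × 35 / 21 = 5320/21
≈ 253.33

253.33


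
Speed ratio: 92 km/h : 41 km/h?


Ratio = 92:41
GCD = 1
Simplified = 92:41
Time ratio (same distance) = 41:92
Speed ratio = 92:41

92:41


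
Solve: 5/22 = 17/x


Cross multiply: 5 × x = 22 × 17
5x = 374
x = 374 / 5
= 74.80

74.80


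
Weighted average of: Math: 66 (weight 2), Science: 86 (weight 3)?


Numerator = 66×2 + 86×3
= 132 + 258
= 390
Total weight = 5
Weighted avg = 390/5
= 78.00

78.00


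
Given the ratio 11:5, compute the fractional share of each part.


Total parts = 11 + 5 = 16
First part: 11/16 = 11/16
Second part: 5/16 = 5/16
= 11/16 and 5/16

11/16 and 5/16


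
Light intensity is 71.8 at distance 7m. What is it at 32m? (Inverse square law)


I₁d₁² = I₂d₂²
I₂ = I₁ × (d₁/d₂)²
= 71.8 × (7/32)²
= 71.8 × 49/1024
= 3518.2/1024
≈ 3.4357

3.4357


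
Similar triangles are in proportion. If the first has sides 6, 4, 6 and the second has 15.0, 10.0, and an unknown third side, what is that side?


Scale factor = 15.0/6 = 2.5
Missing side = 6 × 2.5
= 15.0

15.0


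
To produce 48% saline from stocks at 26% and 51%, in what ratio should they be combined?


Let x parts of 26% mix with y parts of 51%.
26x + 51y = 48(x + y)
26x + 51y = 48x + 48y
x(26 - 48) = y(48 - 51)
x/y = (51 - 48)/(48 - 26) = 3/22
Simplify: 3:22
= 3:22

3:22
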